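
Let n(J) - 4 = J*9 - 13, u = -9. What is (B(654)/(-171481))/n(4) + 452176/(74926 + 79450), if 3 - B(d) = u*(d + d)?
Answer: 87156301013/29781619713 ≈ 2.9265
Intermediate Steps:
B(d) = 3 + 18*d (B(d) = 3 - (-9)*(d + d) = 3 - (-9)*2*d = 3 - (-18)*d = 3 + 18*d)
n(J) = -9 + 9*J (n(J) = 4 + (J*9 - 13) = 4 + (9*J - 13) = 4 + (-13 + 9*J) = -9 + 9*J)
(B(654)/(-171481))/n(4) + 452176/(74926 + 79450) = ((3 + 18*654)/(-171481))/(-9 + 9*4) + 452176/(74926 + 79450) = ((3 + 11772)*(-1/171481))/(-9 + 36) + 452176/154376 = (11775*(-1/171481))/27 + 452176*(1/154376) = -11775/171481*1/27 + 56522/19297 = -3925/1543329 + 56522/19297 = 87156301013/29781619713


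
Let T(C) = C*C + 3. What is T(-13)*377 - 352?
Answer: 64492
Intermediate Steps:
T(C) = 3 + C**2 (T(C) = C**2 + 3 = 3 + C**2)
T(-13)*377 - 352 = (3 + (-13)**2)*377 - 352 = (3 + 169)*377 - 352 = 172*377 - 352 = 64844 - 352 = 64492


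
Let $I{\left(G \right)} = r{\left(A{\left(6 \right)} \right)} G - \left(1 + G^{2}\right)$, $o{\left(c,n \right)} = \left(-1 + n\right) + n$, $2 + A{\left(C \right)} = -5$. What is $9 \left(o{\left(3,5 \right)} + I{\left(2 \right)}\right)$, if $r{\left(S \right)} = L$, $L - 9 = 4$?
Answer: $270$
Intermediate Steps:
$L = 13$ ($L = 9 + 4 = 13$)
$A{\left(C \right)} = -7$ ($A{\left(C \right)} = -2 - 5 = -7$)
$o{\left(c,n \right)} = -1 + 2 n$
$r{\left(S \right)} = 13$
$I{\left(G \right)} = -1 - G^{2} + 13 G$ ($I{\left(G \right)} = 13 G - \left(1 + G^{2}\right) = -1 - G^{2} + 13 G$)
$9 \left(o{\left(3,5 \right)} + I{\left(2 \right)}\right) = 9 \left(\left(-1 + 2 \cdot 5\right) - -21\right) = 9 \left(\left(-1 + 10\right) - -21\right) = 9 \left(9 - -21\right) = 9 \left(9 + 21\right) = 9 \cdot 30 = 270$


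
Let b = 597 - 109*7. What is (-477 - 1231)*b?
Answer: 283528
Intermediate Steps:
b = -166 (b = 597 - 763 = -166)
(-477 - 1231)*b = (-477 - 1231)*(-166) = -1708*(-166) = 283528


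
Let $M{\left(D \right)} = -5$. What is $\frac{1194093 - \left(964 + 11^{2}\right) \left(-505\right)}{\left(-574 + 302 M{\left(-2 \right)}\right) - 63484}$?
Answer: $- \frac{871009}{32784} \approx -26.568$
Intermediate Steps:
$\frac{1194093 - \left(964 + 11^{2}\right) \left(-505\right)}{\left(-574 + 302 M{\left(-2 \right)}\right) - 63484} = \frac{1194093 - \left(964 + 11^{2}\right) \left(-505\right)}{\left(-574 + 302 \left(-5\right)\right) - 63484} = \frac{1194093 - \left(964 + 121\right) \left(-505\right)}{\left(-574 - 1510\right) - 63484} = \frac{1194093 - 1085 \left(-505\right)}{-2084 - 63484} = \frac{1194093 - -547925}{-65568} = \left(1194093 + 547925\right) \left(- \frac{1}{65568}\right) = 1742018 \left(- \frac{1}{65568}\right) = - \frac{871009}{32784}$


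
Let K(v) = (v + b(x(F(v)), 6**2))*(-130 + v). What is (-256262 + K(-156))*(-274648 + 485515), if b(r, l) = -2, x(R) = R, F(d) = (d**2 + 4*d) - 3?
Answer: -44508541158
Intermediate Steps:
F(d) = -3 + d**2 + 4*d
K(v) = (-130 + v)*(-2 + v) (K(v) = (v - 2)*(-130 + v) = (-2 + v)*(-130 + v) = (-130 + v)*(-2 + v))
(-256262 + K(-156))*(-274648 + 485515) = (-256262 + (260 + (-156)**2 - 132*(-156)))*(-274648 + 485515) = (-256262 + (260 + 24336 + 20592))*210867 = (-256262 + 45188)*210867 = -211074*210867 = -44508541158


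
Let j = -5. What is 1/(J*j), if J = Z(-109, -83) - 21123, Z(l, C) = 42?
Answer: 1/105405 ≈ 9.4872e-6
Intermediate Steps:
J = -21081 (J = 42 - 21123 = -21081)
1/(J*j) = 1/(-21081*(-5)) = 1/105405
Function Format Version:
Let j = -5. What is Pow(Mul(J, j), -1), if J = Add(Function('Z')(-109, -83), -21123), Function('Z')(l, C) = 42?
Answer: Rational(1, 105405) ≈ 9.4872e-6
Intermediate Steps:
J = -21081 (J = Add(42, -21123) = -21081)
Pow(Mul(J, j), -1) = Pow(Mul(-21081, -5), -1) = Pow(105405, -1) = Rational(1, 105405)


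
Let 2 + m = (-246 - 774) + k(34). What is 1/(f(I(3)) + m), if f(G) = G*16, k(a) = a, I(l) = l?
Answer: -1/940 ≈ -0.0010638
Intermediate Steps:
f(G) = 16*G
m = -988 (m = -2 + ((-246 - 774) + 34) = -2 + (-1020 + 34) = -2 - 986 = -988)
1/(f(I(3)) + m) = 1/(16*3 - 988) = 1/(48 - 988) = 1/(-940) = -1/940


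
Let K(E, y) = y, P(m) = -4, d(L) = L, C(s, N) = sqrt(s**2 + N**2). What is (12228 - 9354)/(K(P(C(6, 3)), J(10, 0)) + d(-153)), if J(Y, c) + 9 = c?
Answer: -479/27 ≈ -17.741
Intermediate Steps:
J(Y, c) = -9 + c
C(s, N) = sqrt(N**2 + s**2)
(12228 - 9354)/(K(P(C(6, 3)), J(10, 0)) + d(-153)) = (12228 - 9354)/((-9 + 0) - 153) = 2874/(-9 - 153) = 2874/(-162) = 2874*(-1/162) = -479/27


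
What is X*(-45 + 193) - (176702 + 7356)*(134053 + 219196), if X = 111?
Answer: -65018288014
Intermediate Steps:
X*(-45 + 193) - (176702 + 7356)*(134053 + 219196) = 111*(-45 + 193) - (176702 + 7356)*(134053 + 219196) = 111*148 - 184058*353249 = 16428 - 1*65018304442 = 16428 - 65018304442 = -65018288014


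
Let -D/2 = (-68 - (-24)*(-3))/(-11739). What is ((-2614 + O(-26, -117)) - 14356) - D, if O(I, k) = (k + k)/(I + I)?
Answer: -56902207/3354 ≈ -16965.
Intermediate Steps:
O(I, k) = k/I (O(I, k) = (2*k)/((2*I)) = (2*k)*(1/(2*I)) = k/I)
D = -40/1677 (D = -2*(-68 - (-24)*(-3))/(-11739) = -2*(-68 - 4*18)*(-1)/11739 = -2*(-68 - 72)*(-1)/11739 = -(-280)*(-1)/11739 = -2*20/1677 = -40/1677 ≈ -0.023852)
((-2614 + O(-26, -117)) - 14356) - D = ((-2614 - 117/(-26)) - 14356) - 1*(-40/1677) = ((-2614 - 117*(-1/26)) - 14356) + 40/1677 = ((-2614 + 9/2) - 14356) + 40/1677 = (-5219/2 - 14356) + 40/1677 = -33931/2 + 40/1677 = -56902207/3354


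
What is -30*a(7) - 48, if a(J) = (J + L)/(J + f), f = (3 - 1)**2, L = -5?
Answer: -588/11 ≈ -53.455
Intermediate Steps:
f = 4 (f = 2**2 = 4)
a(J) = (-5 + J)/(4 + J) (a(J) = (J - 5)/(J + 4) = (-5 + J)/(4 + J))
-30*a(7) - 48 = -30*(-5 + 7)/(4 + 7) - 48 = -30*2/11 - 48 = -60/11 - 48 = -588/11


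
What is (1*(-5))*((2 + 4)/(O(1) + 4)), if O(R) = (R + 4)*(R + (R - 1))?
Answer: -10/3 ≈ -3.3333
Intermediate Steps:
O(R) = (-1 + 2*R)*(4 + R) (O(R) = (4 + R)*(R + (-1 + R)) = (4 + R)*(-1 + 2*R) = (-1 + 2*R)*(4 + R))
(1*(-5))*((2 + 4)/(O(1) + 4)) = (1*(-5))*((2 + 4)/((-4 + 2*1² + 7*1) + 4)) = -30/((-4 + 2*1 + 7) + 4) = -30/((-4 + 2 + 7) + 4) = -30/(5 + 4) = -30/9 = -5*⅔ = -10/3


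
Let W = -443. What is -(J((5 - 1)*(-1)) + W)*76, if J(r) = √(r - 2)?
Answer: 33668 - 76*I*√6 ≈ 33668.0 - 186.16*I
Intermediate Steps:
J(r) = √(-2 + r)
-(J((5 - 1)*(-1)) + W)*76 = -(√(-2 + (5 - 1)*(-1)) - 443)*76 = -(√(-2 + 4*(-1)) - 443)*76 = -(√(-2 - 4) - 443)*76 = -(√(-6) - 443)*76 = -(I*√6 - 443)*76 = -(-443 + I*√6)*76 = -(-33668 + 76*I*√6) = 33668 - 76*I*√6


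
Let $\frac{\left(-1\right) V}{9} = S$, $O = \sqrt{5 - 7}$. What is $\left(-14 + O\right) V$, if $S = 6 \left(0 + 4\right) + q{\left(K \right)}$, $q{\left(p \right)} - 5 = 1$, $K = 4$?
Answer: $3780 - 270 i \sqrt{2} \approx 3780.0 - 381.84 i$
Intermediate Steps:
$O = i \sqrt{2}$ ($O = \sqrt{-2} = i \sqrt{2} \approx 1.4142 i$)
$q{\left(p \right)} = 6$ ($q{\left(p \right)} = 5 + 1 = 6$)
$S = 30$ ($S = 6 \left(0 + 4\right) + 6 = 6 \cdot 4 + 6 = 24 + 6 = 30$)
$V = -270$ ($V = \left(-9\right) 30 = -270$)
$\left(-14 + O\right) V = \left(-14 + i \sqrt{2}\right) \left(-270\right) = 3780 - 270 i \sqrt{2}$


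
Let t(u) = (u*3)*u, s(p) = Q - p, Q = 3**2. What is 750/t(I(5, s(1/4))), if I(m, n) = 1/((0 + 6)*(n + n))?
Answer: 2756250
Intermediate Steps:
Q = 9
s(p) = 9 - p
I(m, n) = 1/(12*n) (I(m, n) = 1/(6*(2*n)) = 1/(12*n))
t(u) = 3*u**2 (t(u) = (3*u)*u = 3*u**2)
750/t(I(5, s(1/4))) = 750/((3*(1/(12*(9 - 1/4)))**2)) = 750/((3*(1/(12*(35/4)))**2)) = 750/((3*((1/12)*(4/35))**2)) = 750/((3*(1/105)**2)) = 750/((3*(1/11025))) = 750/(1/3675) = 750*3675 = 2756250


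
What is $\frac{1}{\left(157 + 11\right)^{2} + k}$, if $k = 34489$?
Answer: $\frac{1}{62713} \approx 1.5946 \cdot 10^{-5}$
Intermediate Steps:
$\frac{1}{\left(157 + 11\right)^{2} + k} = \frac{1}{\left(157 + 11\right)^{2} + 34489} = \frac{1}{168^{2} + 34489} = \frac{1}{28224 + 34489} = \frac{1}{62713}$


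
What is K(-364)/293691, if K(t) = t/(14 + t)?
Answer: 26/7342275 ≈ 3.5411e-6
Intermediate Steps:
K(t) = t/(14 + t)
K(-364)/293691 = -364/(14 - 364)/293691 = -364/(-350)*(1/293691) = -364*(-1/350)*(1/293691) = (26/25)*(1/293691) = 26/7342275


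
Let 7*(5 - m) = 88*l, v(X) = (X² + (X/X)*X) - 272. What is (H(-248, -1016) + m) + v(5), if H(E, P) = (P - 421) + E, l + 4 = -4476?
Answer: 54398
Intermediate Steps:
l = -4480 (l = -4 - 4476 = -4480)
H(E, P) = -421 + E + P (H(E, P) = (-421 + P) + E = -421 + E + P)
v(X) = -272 + X + X² (v(X) = (X² + 1*X) - 272 = (X² + X) - 272 = (X + X²) - 272 = -272 + X + X²)
m = 56325 (m = 5 - 88*(-4480)/7 = 5 - ⅐*(-394240) = 5 + 56320 = 56325)
(H(-248, -1016) + m) + v(5) = ((-421 - 248 - 1016) + 56325) + (-272 + 5 + 5²) = (-1685 + 56325) + (-272 + 5 + 25) = 54640 - 242 = 54398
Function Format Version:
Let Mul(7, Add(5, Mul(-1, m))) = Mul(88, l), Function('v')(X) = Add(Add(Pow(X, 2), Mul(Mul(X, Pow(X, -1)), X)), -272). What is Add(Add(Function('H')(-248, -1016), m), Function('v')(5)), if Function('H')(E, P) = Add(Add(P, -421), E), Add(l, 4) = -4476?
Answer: 54398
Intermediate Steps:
l = -4480 (l = Add(-4, -4476) = -4480)
Function('H')(E, P) = Add(-421, E, P) (Function('H')(E, P) = Add(Add(-421, P), E) = Add(-421, E, P))
Function('v')(X) = Add(-272, X, Pow(X, 2)) (Function('v')(X) = Add(Add(Pow(X, 2), Mul(1, X)), -272) = Add(Add(Pow(X, 2), X), -272) = Add(Add(X, Pow(X, 2)), -272) = Add(-272, X, Pow(X, 2)))
m = 56325 (m = Add(5, Mul(Rational(-1, 7), Mul(88, -4480))) = Add(5, Mul(Rational(-1, 7), -394240)) = Add(5, 56320) = 56325)
Add(Add(Function('H')(-248, -1016), m), Function('v')(5)) = Add(Add(Add(-421, -248, -1016), 56325), Add(-272, 5, Pow(5, 2))) = Add(Add(-1685, 56325), Add(-272, 5, 25)) = Add(54640, -242) = 54398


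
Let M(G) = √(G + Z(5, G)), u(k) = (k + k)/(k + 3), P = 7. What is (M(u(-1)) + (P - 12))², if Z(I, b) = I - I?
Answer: (5 - I)² ≈ 24.0 - 10.0*I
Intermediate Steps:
Z(I, b) = 0
u(k) = 2*k/(3 + k) (u(k) = (2*k)/(3 + k) = 2*k/(3 + k))
M(G) = √G (M(G) = √(G + 0) = √G)
(M(u(-1)) + (P - 12))² = (√(2*(-1)/(3 - 1)) + (7 - 12))² = (√(2*(-1)/2) - 5)² = (√(2*(-1)*(½)) - 5)² = (√(-1) - 5)² = (I - 5)² = (-5 + I)²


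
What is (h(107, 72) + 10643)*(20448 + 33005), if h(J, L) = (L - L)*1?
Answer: 568900279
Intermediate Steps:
h(J, L) = 0 (h(J, L) = 0*1 = 0)
(h(107, 72) + 10643)*(20448 + 33005) = (0 + 10643)*(20448 + 33005) = 10643*53453 = 568900279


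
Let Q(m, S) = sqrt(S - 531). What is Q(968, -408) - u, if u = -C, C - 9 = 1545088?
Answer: 1545097 + I*sqrt(939) ≈ 1.5451e+6 + 30.643*I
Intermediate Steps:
C = 1545097 (C = 9 + 1545088 = 1545097)
u = -1545097 (u = -1*1545097 = -1545097)
Q(m, S) = sqrt(-531 + S)
Q(968, -408) - u = sqrt(-531 - 408) - 1*(-1545097) = sqrt(-939) + 1545097 = I*sqrt(939) + 1545097 = 1545097 + I*sqrt(939)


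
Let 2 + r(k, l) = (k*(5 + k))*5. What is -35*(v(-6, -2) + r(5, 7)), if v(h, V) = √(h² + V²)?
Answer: -8680 - 70*√10 ≈ -8901.4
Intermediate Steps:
r(k, l) = -2 + 5*k*(5 + k) (r(k, l) = -2 + (k*(5 + k))*5 = -2 + 5*k*(5 + k))
v(h, V) = √(V² + h²)
-35*(v(-6, -2) + r(5, 7)) = -35*(√((-2)² + (-6)²) + (-2 + 5*5² + 25*5)) = -35*(√(4 + 36) + (-2 + 5*25 + 125)) = -35*(√40 + (-2 + 125 + 125)) = -35*(2*√10 + 248) = -35*(248 + 2*√10) = -8680 - 70*√10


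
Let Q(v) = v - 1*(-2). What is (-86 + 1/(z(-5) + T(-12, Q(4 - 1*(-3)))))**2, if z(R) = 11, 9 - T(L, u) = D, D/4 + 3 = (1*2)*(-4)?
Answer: 30283009/4096 ≈ 7393.3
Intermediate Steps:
Q(v) = 2 + v (Q(v) = v + 2 = 2 + v)
D = -44 (D = -12 + 4*((1*2)*(-4)) = -12 + 4*(2*(-4)) = -12 + 4*(-8) = -12 - 32 = -44)
T(L, u) = 53 (T(L, u) = 9 - 1*(-44) = 9 + 44 = 53)
(-86 + 1/(z(-5) + T(-12, Q(4 - 1*(-3)))))**2 = (-86 + 1/(11 + 53))**2 = (-86 + 1/64)**2 = (-5503/64)**2 = 30283009/4096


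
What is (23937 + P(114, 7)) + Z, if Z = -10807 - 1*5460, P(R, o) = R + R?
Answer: 7898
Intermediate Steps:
P(R, o) = 2*R
Z = -16267 (Z = -10807 - 5460 = -16267)
(23937 + P(114, 7)) + Z = (23937 + 2*114) - 16267 = (23937 + 228) - 16267 = 24165 - 16267 = 7898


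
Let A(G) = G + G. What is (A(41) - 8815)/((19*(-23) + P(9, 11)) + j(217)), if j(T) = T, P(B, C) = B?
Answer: 8733/211 ≈ 41.389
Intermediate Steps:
A(G) = 2*G
(A(41) - 8815)/((19*(-23) + P(9, 11)) + j(217)) = (2*41 - 8815)/((19*(-23) + 9) + 217) = (82 - 8815)/((-437 + 9) + 217) = -8733/(-428 + 217) = -8733/(-211) = -8733*(-1/211) = 8733/211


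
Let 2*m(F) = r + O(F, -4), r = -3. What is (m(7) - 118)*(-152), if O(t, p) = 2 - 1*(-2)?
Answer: 17860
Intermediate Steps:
O(t, p) = 4 (O(t, p) = 2 + 2 = 4)
m(F) = ½ (m(F) = (-3 + 4)/2 = (½)*1 = ½)
(m(7) - 118)*(-152) = (½ - 118)*(-152) = -235/2*(-152) = 17860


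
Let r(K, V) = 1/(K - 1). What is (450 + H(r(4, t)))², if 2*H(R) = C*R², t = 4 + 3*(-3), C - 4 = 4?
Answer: 16434916/81 ≈ 2.0290e+5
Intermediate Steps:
C = 8 (C = 4 + 4 = 8)
t = -5 (t = 4 - 9 = -5)
r(K, V) = 1/(-1 + K)
H(R) = 4*R² (H(R) = (8*R²)/2 = 4*R²)
(450 + H(r(4, t)))² = (450 + 4*(1/(-1 + 4))²)² = (450 + 4*(1/3)²)² = (450 + 4*(⅓)²)² = (450 + 4*(⅑))² = (450 + 4/9)² = (4054/9)² = 16434916/81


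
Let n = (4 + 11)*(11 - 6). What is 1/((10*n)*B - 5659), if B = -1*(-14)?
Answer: 1/4841 ≈ 0.00020657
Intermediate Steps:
n = 75 (n = 15*5 = 75)
B = 14
1/((10*n)*B - 5659) = 1/((10*75)*14 - 5659) = 1/(750*14 - 5659) = 1/(10500 - 5659) = 1/4841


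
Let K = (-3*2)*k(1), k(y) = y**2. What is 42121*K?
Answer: -252726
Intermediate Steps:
K = -6 (K = -3*2*1**2 = -6*1 = -6)
42121*K = 42121*(-6) = -252726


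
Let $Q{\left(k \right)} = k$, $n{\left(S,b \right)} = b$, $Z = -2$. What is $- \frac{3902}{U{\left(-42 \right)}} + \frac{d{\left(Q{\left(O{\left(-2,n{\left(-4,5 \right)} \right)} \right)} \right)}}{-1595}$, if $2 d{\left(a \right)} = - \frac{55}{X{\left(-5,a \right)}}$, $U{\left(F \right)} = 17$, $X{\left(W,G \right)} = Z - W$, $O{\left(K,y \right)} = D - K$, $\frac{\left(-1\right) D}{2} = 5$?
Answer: $- \frac{678931}{2958} \approx -229.52$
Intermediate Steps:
$D = -10$ ($D = \left(-2\right) 5 = -10$)
$O{\left(K,y \right)} = -10 - K$
$X{\left(W,G \right)} = -2 - W$
$d{\left(a \right)} = - \frac{55}{6}$ ($d{\left(a \right)} = \frac{\left(-55\right) \frac{1}{-2 - -5}}{2} = \frac{\left(-55\right) \frac{1}{-2 + 5}}{2} = \frac{\left(-55\right) \frac{1}{3}}{2} = \frac{1}{2} \left(- \frac{55}{3}\right) = - \frac{55}{6}$)
$- \frac{3902}{U{\left(-42 \right)}} + \frac{d{\left(Q{\left(O{\left(-2,n{\left(-4,5 \right)} \right)} \right)} \right)}}{-1595} = - \frac{3902}{17} - \frac{55}{6 \left(-1595\right)} = \left(-3902\right) \frac{1}{17} - - \frac{1}{174} = - \frac{3902}{17} + \frac{1}{174} = - \frac{678931}{2958}$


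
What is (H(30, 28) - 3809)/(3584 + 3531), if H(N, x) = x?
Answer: -3781/7115 ≈ -0.53141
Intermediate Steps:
(H(30, 28) - 3809)/(3584 + 3531) = (28 - 3809)/(3584 + 3531) = -3781/7115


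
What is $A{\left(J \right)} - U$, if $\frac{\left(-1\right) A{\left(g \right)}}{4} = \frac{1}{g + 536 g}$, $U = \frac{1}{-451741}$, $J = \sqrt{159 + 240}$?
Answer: $\frac{1}{451741} - \frac{4 \sqrt{399}}{214263} \approx -0.00037069$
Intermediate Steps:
$J = \sqrt{399} \approx 19.975$
$U = - \frac{1}{451741} \approx -2.2137 \cdot 10^{-6}$
$A{\left(g \right)} = - \frac{4}{537 g}$ ($A{\left(g \right)} = - \frac{4}{g + 536 g} = - \frac{4}{537 g}$)
$A{\left(J \right)} - U = - \frac{4}{537 \sqrt{399}} - - \frac{1}{451741} = - \frac{4 \frac{\sqrt{399}}{399}}{537} + \frac{1}{451741} = - \frac{4 \sqrt{399}}{214263} + \frac{1}{451741} = \frac{1}{451741} - \frac{4 \sqrt{399}}{214263}$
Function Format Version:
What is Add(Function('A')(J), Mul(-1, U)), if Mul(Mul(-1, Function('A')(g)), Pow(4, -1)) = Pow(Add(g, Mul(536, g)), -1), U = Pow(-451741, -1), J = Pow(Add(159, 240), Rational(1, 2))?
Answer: Add(Rational(1, 451741), Mul(Rational(-4, 214263), Pow(399, Rational(1, 2)))) ≈ -0.00037069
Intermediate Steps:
J = Pow(399, Rational(1, 2)) ≈ 19.975
U = Rational(-1, 451741) ≈ -2.2137e-6
Function('A')(g) = Mul(Rational(-4, 537), Pow(g, -1)) (Function('A')(g) = Mul(-4, Pow(Add(g, Mul(536, g)), -1)) = Mul(-4, Pow(Mul(537, g), -1)) = Mul(-4, Mul(Rational(1, 537), Pow(g, -1))) = Mul(Rational(-4, 537), Pow(g, -1)))
Add(Function('A')(J), Mul(-1, U)) = Add(Mul(Rational(-4, 537), Pow(Pow(399, Rational(1, 2)), -1)), Mul(-1, Rational(-1, 451741))) = Add(Mul(Rational(-4, 537), Mul(Rational(1, 399), Pow(399, Rational(1, 2)))), Rational(1, 451741)) = Add(Mul(Rational(-4, 214263), Pow(399, Rational(1, 2))), Rational(1, 451741)) = Add(Rational(1, 451741), Mul(Rational(-4, 214263), Pow(399, Rational(1, 2))))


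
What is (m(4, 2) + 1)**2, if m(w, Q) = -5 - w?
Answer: 64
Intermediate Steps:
(m(4, 2) + 1)**2 = ((-5 - 1*4) + 1)**2 = ((-5 - 4) + 1)**2 = (-9 + 1)**2 = (-8)**2 = 64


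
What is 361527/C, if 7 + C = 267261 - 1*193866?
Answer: 361527/73388 ≈ 4.9262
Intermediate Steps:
C = 73388 (C = -7 + (267261 - 1*193866) = -7 + (267261 - 193866) = -7 + 73395 = 73388)
361527/C = 361527/73388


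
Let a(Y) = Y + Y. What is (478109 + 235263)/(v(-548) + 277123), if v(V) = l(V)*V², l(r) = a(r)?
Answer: -713372/328856061 ≈ -0.0021693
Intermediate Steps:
a(Y) = 2*Y
l(r) = 2*r
v(V) = 2*V³ (v(V) = (2*V)*V² = 2*V³)
(478109 + 235263)/(v(-548) + 277123) = (478109 + 235263)/(2*(-548)³ + 277123) = 713372/(2*(-164566592) + 277123) = 713372/(-329133184 + 277123) = 713372/(-328856061) = 713372*(-1/328856061) = -713372/328856061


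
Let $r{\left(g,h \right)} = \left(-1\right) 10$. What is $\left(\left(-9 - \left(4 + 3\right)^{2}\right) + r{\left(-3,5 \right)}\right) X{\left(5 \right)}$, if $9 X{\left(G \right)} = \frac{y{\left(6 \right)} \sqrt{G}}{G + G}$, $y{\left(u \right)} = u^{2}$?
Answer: $- \frac{136 \sqrt{5}}{5} \approx -60.821$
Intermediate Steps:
$r{\left(g,h \right)} = -10$
$X{\left(G \right)} = \frac{2}{\sqrt{G}}$ ($X{\left(G \right)} = \frac{6^{2} \sqrt{G} \frac{1}{G + G}}{9} = \frac{36 \sqrt{G} \frac{1}{2 G}}{9} = \frac{18 \frac{1}{\sqrt{G}}}{9} = \frac{2}{\sqrt{G}}$)
$\left(\left(-9 - \left(4 + 3\right)^{2}\right) + r{\left(-3,5 \right)}\right) X{\left(5 \right)} = \left(\left(-9 - \left(4 + 3\right)^{2}\right) - 10\right) \frac{2}{\sqrt{5}} = \left(\left(-9 - 7^{2}\right) - 10\right) 2 \frac{\sqrt{5}}{5} = \left(\left(-9 - 49\right) - 10\right) \frac{2 \sqrt{5}}{5} = \left(-58 - 10\right) \frac{2 \sqrt{5}}{5} = - 68 \frac{2 \sqrt{5}}{5} = - \frac{136 \sqrt{5}}{5}$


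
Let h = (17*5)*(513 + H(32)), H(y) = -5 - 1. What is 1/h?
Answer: 1/43095 ≈ 2.3205e-5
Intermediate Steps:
H(y) = -6
h = 43095 (h = (17*5)*(513 - 6) = 85*507 = 43095)
1/h = 1/43095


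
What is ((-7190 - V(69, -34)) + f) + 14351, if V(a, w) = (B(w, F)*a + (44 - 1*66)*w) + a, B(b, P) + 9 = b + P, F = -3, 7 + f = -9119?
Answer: 392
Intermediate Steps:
f = -9126 (f = -7 - 9119 = -9126)
B(b, P) = -9 + P + b (B(b, P) = -9 + (b + P) = -9 + (P + b) = -9 + P + b)
V(a, w) = a - 22*w + a*(-12 + w) (V(a, w) = ((-9 - 3 + w)*a + (44 - 1*66)*w) + a = ((-12 + w)*a + (44 - 66)*w) + a = (a*(-12 + w) - 22*w) + a = (-22*w + a*(-12 + w)) + a = a - 22*w + a*(-12 + w))
((-7190 - V(69, -34)) + f) + 14351 = ((-7190 - (69 - 22*(-34) + 69*(-12 - 34))) - 9126) + 14351 = ((-7190 - (69 + 748 + 69*(-46))) - 9126) + 14351 = ((-7190 - (69 + 748 - 3174)) - 9126) + 14351 = ((-7190 - 1*(-2357)) - 9126) + 14351 = ((-7190 + 2357) - 9126) + 14351 = (-4833 - 9126) + 14351 = -13959 + 14351 = 392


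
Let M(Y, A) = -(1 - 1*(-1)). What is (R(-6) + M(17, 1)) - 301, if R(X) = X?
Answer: -309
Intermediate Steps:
M(Y, A) = -2 (M(Y, A) = -(1 + 1) = -1*2 = -2)
(R(-6) + M(17, 1)) - 301 = (-6 - 2) - 301 = -8 - 301 = -309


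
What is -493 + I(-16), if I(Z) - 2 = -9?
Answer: -500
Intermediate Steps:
I(Z) = -7 (I(Z) = 2 - 9 = -7)
-493 + I(-16) = -493 - 7 = -500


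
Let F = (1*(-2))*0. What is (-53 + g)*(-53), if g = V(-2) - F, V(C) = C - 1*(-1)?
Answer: 2862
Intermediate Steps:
V(C) = 1 + C (V(C) = C + 1 = 1 + C)
F = 0 (F = -2*0 = 0)
g = -1 (g = (1 - 2) - 1*0 = -1 + 0 = -1)
(-53 + g)*(-53) = (-53 - 1)*(-53) = -54*(-53) = 2862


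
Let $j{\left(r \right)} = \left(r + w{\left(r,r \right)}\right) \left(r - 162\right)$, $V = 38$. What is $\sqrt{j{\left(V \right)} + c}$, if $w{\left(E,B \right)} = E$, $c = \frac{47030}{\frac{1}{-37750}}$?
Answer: $2 i \sqrt{443847981} \approx 42135.0 i$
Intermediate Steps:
$c = -1775382500$ ($c = \frac{47030}{- \frac{1}{37750}} = 47030 \left(-37750\right) = -1775382500$)
$j{\left(r \right)} = 2 r \left(-162 + r\right)$ ($j{\left(r \right)} = \left(r + r\right) \left(r - 162\right) = 2 r \left(-162 + r\right)$)
$\sqrt{j{\left(V \right)} + c} = \sqrt{2 \cdot 38 \left(-162 + 38\right) - 1775382500} = \sqrt{2 \cdot 38 \left(-124\right) - 1775382500} = \sqrt{-9424 - 1775382500} = \sqrt{-1775391924} = 2 i \sqrt{443847981}$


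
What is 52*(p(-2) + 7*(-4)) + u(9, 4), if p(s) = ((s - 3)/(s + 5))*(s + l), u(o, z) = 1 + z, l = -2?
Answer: -3313/3 ≈ -1104.3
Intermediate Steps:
p(s) = (-3 + s)*(-2 + s)/(5 + s) (p(s) = ((s - 3)/(s + 5))*(s - 2) = ((-3 + s)/(5 + s))*(-2 + s) = (-3 + s)*(-2 + s)/(5 + s))
52*(p(-2) + 7*(-4)) + u(9, 4) = 52*((6 + (-2)² - 5*(-2))/(5 - 2) + 7*(-4)) + (1 + 4) = 52*((6 + 4 + 10)/3 - 28) + 5 = 52*((⅓)*20 - 28) + 5 = 52*(20/3 - 28) + 5 = 52*(-64/3) + 5 = -3328/3 + 5 = -3313/3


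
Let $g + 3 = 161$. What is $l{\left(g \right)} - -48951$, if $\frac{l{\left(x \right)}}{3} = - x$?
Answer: $48477$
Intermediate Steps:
$g = 158$ ($g = -3 + 161 = 158$)
$l{\left(x \right)} = - 3 x$ ($l{\left(x \right)} = 3 \left(- x\right) = - 3 x$)
$l{\left(g \right)} - -48951 = \left(-3\right) 158 - -48951 = -474 + 48951 = 48477$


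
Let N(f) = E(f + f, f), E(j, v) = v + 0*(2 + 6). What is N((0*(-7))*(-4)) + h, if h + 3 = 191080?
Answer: 191077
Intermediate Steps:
h = 191077 (h = -3 + 191080 = 191077)
E(j, v) = v (E(j, v) = v + 0*8 = v + 0 = v)
N(f) = f
N((0*(-7))*(-4)) + h = (0*(-7))*(-4) + 191077 = 0*(-4) + 191077 = 0 + 191077 = 191077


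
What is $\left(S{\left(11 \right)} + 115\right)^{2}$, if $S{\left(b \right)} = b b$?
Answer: $55696$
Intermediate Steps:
$S{\left(b \right)} = b^{2}$
$\left(S{\left(11 \right)} + 115\right)^{2} = \left(11^{2} + 115\right)^{2} = \left(121 + 115\right)^{2} = 236^{2} = 55696$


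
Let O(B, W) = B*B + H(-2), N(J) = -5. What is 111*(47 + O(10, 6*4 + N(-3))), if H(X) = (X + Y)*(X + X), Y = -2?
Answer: 18093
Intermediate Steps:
H(X) = 2*X*(-2 + X) (H(X) = (X - 2)*(X + X) = (-2 + X)*(2*X) = 2*X*(-2 + X))
O(B, W) = 16 + B**2 (O(B, W) = B*B + 2*(-2)*(-2 - 2) = B**2 + 2*(-2)*(-4) = B**2 + 16 = 16 + B**2)
111*(47 + O(10, 6*4 + N(-3))) = 111*(47 + (16 + 10**2)) = 111*(47 + (16 + 100)) = 111*(47 + 116) = 111*163 = 18093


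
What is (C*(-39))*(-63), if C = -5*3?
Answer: -36855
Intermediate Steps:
C = -15
(C*(-39))*(-63) = -15*(-39)*(-63) = 585*(-63) = -36855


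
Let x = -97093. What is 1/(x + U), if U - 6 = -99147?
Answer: -1/196234 ≈ -5.0960e-6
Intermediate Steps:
U = -99141 (U = 6 - 99147 = -99141)
1/(x + U) = 1/(-97093 - 99141) = 1/(-196234) = -1/196234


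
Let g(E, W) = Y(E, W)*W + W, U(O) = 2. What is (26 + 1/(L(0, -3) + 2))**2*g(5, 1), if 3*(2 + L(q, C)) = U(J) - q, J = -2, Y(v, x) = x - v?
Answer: -9075/4 ≈ -2268.8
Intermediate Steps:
g(E, W) = W + W*(W - E) (g(E, W) = (W - E)*W + W = W*(W - E) + W = W + W*(W - E))
L(q, C) = -4/3 - q/3 (L(q, C) = -2 + (2 - q)/3 = -2 + (2/3 - q/3) = -4/3 - q/3)
(26 + 1/(L(0, -3) + 2))**2*g(5, 1) = (26 + 1/((-4/3 - 1/3*0) + 2))**2*(1*(1 + 1 - 1*5)) = (26 + 1/((-4/3 + 0) + 2))**2*(1*(1 + 1 - 5)) = (26 + 1/(-4/3 + 2))**2*(1*(-3)) = (26 + 1/(2/3))**2*(-3) = (26 + 3/2)**2*(-3) = (55/2)**2*(-3) = (3025/4)*(-3) = -9075/4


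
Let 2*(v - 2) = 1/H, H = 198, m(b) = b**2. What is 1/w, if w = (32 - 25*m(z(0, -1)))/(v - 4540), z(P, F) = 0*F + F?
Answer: -256721/396 ≈ -648.29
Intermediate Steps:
z(P, F) = F (z(P, F) = 0 + F = F)
v = 793/396 (v = 2 + (1/2)/198 = 2 + (1/2)*(1/198) = 2 + 1/396 = 793/396 ≈ 2.0025)
w = -396/256721 (w = (32 - 25*(-1)**2)/(793/396 - 4540) = (32 - 25*1)/(-1797047/396) = (32 - 25)*(-396/1797047) = 7*(-396/1797047) = -396/256721 ≈ -0.0015425)
1/w = 1/(-396/256721) = -256721/396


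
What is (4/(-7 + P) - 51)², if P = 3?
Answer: 2704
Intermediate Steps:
(4/(-7 + P) - 51)² = (4/(-7 + 3) - 51)² = (4/(-4) - 51)² = (4*(-¼) - 51)² = (-1 - 51)² = (-52)² = 2704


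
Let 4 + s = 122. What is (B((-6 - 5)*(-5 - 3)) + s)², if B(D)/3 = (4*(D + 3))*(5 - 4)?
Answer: 1464100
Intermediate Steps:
s = 118 (s = -4 + 122 = 118)
B(D) = 36 + 12*D (B(D) = 3*((4*(D + 3))*(5 - 4)) = 3*((4*(3 + D))*1) = 3*((12 + 4*D)*1) = 3*(12 + 4*D) = 36 + 12*D)
(B((-6 - 5)*(-5 - 3)) + s)² = ((36 + 12*((-6 - 5)*(-5 - 3))) + 118)² = ((36 + 12*(-11*(-8))) + 118)² = ((36 + 12*88) + 118)² = ((36 + 1056) + 118)² = (1092 + 118)² = 1210² = 1464100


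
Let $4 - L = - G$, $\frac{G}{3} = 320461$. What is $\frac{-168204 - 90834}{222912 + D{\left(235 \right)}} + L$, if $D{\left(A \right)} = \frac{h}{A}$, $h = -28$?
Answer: $\frac{25180758229537}{26192146} \approx 9.6139 \cdot 10^{5}$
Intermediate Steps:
$G = 961383$ ($G = 3 \cdot 320461 = 961383$)
$D{\left(A \right)} = - \frac{28}{A}$
$L = 961387$ ($L = 4 - \left(-1\right) 961383 = 4 - -961383 = 4 + 961383 = 961387$)
$\frac{-168204 - 90834}{222912 + D{\left(235 \right)}} + L = \frac{-168204 - 90834}{222912 - \frac{28}{235}} + 961387 = - \frac{259038}{222912 - \frac{28}{235}} + 961387 = - \frac{259038}{\frac{52384292}{235}} + 961387 = \left(-259038\right) \frac{235}{52384292} + 961387 = - \frac{30436965}{26192146} + 961387 = \frac{25180758229537}{26192146}$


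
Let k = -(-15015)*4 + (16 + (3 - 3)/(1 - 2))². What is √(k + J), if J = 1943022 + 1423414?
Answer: 8*√53543 ≈ 1851.1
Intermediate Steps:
J = 3366436
k = 60316 (k = -715*(-84) + (16 + 0/(-1))² = 60060 + (16 + 0*(-1))² = 60060 + (16 + 0)² = 60060 + 16² = 60060 + 256 = 60316)
√(k + J) = √(60316 + 3366436) = √3426752 = 8*√53543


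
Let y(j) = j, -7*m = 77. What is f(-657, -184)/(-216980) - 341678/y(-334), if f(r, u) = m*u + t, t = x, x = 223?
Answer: 37068270971/36235660 ≈ 1023.0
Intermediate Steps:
m = -11 (m = -1/7*77 = -11)
t = 223
f(r, u) = 223 - 11*u (f(r, u) = -11*u + 223 = 223 - 11*u)
f(-657, -184)/(-216980) - 341678/y(-334) = (223 - 11*(-184))/(-216980) - 341678/(-334) = (223 + 2024)*(-1/216980) - 341678*(-1/334) = 2247*(-1/216980) + 170839/167 = -2247/216980 + 170839/167 = 37068270971/36235660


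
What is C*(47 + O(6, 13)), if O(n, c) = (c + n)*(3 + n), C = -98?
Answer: -21364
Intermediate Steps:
O(n, c) = (3 + n)*(c + n)
C*(47 + O(6, 13)) = -98*(47 + (6**2 + 3*13 + 3*6 + 13*6)) = -98*(47 + (36 + 39 + 18 + 78)) = -98*(47 + 171) = -98*218 = -21364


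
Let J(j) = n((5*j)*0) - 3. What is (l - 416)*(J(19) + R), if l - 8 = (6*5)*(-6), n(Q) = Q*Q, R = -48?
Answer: 29988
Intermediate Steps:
n(Q) = Q²
l = -172 (l = 8 + (6*5)*(-6) = 8 + 30*(-6) = 8 - 180 = -172)
J(j) = -3 (J(j) = ((5*j)*0)² - 3 = 0² - 3 = 0 - 3 = -3)
(l - 416)*(J(19) + R) = (-172 - 416)*(-3 - 48) = -588*(-51) = 29988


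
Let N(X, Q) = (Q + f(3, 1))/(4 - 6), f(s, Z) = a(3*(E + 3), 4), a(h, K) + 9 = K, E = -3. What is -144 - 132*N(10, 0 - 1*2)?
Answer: -606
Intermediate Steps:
a(h, K) = -9 + K
f(s, Z) = -5 (f(s, Z) = -9 + 4 = -5)
N(X, Q) = 5/2 - Q/2 (N(X, Q) = (Q - 5)/(4 - 6) = (-5 + Q)/(-2) = (-5 + Q)*(-½) = 5/2 - Q/2)
-144 - 132*N(10, 0 - 1*2) = -144 - 132*(5/2 - (0 - 1*2)/2) = -144 - 132*(5/2 - (0 - 2)/2) = -144 - 132*(5/2 - ½*(-2)) = -144 - 132*(5/2 + 1) = -144 - 132*7/2 = -144 - 462 = -606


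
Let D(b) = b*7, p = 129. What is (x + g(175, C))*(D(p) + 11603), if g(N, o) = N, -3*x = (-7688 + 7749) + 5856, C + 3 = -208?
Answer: -67432352/3 ≈ -2.2477e+7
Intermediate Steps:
C = -211 (C = -3 - 208 = -211)
x = -5917/3 (x = -((-7688 + 7749) + 5856)/3 = -(61 + 5856)/3 = -⅓*5917 = -5917/3 ≈ -1972.3)
D(b) = 7*b
(x + g(175, C))*(D(p) + 11603) = (-5917/3 + 175)*(7*129 + 11603) = -5392*(903 + 11603)/3 = -5392/3*12506 = -67432352/3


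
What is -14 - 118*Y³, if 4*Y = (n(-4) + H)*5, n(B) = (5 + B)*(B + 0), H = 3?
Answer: 6927/32 ≈ 216.47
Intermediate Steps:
n(B) = B*(5 + B) (n(B) = (5 + B)*B = B*(5 + B))
Y = -5/4 (Y = ((-4*(5 - 4) + 3)*5)/4 = ((-4*1 + 3)*5)/4 = ((-4 + 3)*5)/4 = (-1*5)/4 = (¼)*(-5) = -5/4 ≈ -1.2500)
-14 - 118*Y³ = -14 - 118*(-5/4)³ = -14 - 118*(-125/64) = -14 + 7375/32 = 6927/32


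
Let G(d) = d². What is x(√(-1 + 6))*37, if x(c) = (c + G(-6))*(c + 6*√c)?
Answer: 185 + 222*5^(¾) + 1332*√5 + 7992*5^(¼) ≈ 15857.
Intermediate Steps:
x(c) = (36 + c)*(c + 6*√c) (x(c) = (c + (-6)²)*(c + 6*√c) = (c + 36)*(c + 6*√c) = (36 + c)*(c + 6*√c))
x(√(-1 + 6))*37 = ((√(-1 + 6))² + 6*(√(-1 + 6))^(3/2) + 36*√(-1 + 6) + 216*√(√(-1 + 6)))*37 = ((√5)² + 6*(√5)^(3/2) + 36*√5 + 216*√(√5))*37 = (5 + 6*5^(¾) + 36*√5 + 216*5^(¼))*37 = 185 + 222*5^(¾) + 1332*√5 + 7992*5^(¼)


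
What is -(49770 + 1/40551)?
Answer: -2018223271/40551 ≈ -49770.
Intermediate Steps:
-(49770 + 1/40551) = -1*2018223271/40551 = -2018223271/40551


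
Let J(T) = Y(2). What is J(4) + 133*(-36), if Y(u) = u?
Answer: -4786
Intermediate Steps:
J(T) = 2
J(4) + 133*(-36) = 2 + 133*(-36) = 2 - 4788 = -4786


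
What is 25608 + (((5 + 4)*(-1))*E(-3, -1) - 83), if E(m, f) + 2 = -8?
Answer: 25615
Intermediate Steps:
E(m, f) = -10 (E(m, f) = -2 - 8 = -10)
25608 + (((5 + 4)*(-1))*E(-3, -1) - 83) = 25608 + (((5 + 4)*(-1))*(-10) - 83) = 25608 + ((9*(-1))*(-10) - 83) = 25608 + (-9*(-10) - 83) = 25608 + (90 - 83) = 25608 + 7 = 25615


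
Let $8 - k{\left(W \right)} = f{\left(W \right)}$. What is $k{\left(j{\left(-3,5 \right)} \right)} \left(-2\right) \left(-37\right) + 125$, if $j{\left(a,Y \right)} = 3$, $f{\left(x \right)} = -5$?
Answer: $1087$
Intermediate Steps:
$k{\left(W \right)} = 13$ ($k{\left(W \right)} = 8 - -5 = 8 + 5 = 13$)
$k{\left(j{\left(-3,5 \right)} \right)} \left(-2\right) \left(-37\right) + 125 = 13 \left(-2\right) \left(-37\right) + 125 = \left(-26\right) \left(-37\right) + 125 = 962 + 125 = 1087$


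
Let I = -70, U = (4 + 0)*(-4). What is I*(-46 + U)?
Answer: 4340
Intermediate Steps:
U = -16 (U = 4*(-4) = -16)
I*(-46 + U) = -70*(-46 - 16) = -70*(-62) = 4340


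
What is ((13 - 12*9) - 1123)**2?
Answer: 1483524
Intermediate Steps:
((13 - 12*9) - 1123)**2 = ((13 - 108) - 1123)**2 = (-95 - 1123)**2 = (-1218)**2 = 1483524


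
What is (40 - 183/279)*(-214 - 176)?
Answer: -475670/31 ≈ -15344.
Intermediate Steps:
(40 - 183/279)*(-214 - 176) = (40 - 183*1/279)*(-390) = (40 - 61/93)*(-390) = (3659/93)*(-390) = -475670/31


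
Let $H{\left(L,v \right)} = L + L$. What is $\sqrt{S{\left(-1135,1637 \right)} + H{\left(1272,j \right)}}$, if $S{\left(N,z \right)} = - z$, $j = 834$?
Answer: $\sqrt{907} \approx 30.116$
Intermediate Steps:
$H{\left(L,v \right)} = 2 L$
$\sqrt{S{\left(-1135,1637 \right)} + H{\left(1272,j \right)}} = \sqrt{\left(-1\right) 1637 + 2 \cdot 1272} = \sqrt{-1637 + 2544} = \sqrt{907}$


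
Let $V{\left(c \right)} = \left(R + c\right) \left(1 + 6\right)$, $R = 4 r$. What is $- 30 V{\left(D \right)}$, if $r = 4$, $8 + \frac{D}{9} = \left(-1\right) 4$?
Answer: $19320$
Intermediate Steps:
$D = -108$ ($D = -72 + 9 \left(\left(-1\right) 4\right) = -72 + 9 \left(-4\right) = -72 - 36 = -108$)
$R = 16$ ($R = 4 \cdot 4 = 16$)
$V{\left(c \right)} = 112 + 7 c$ ($V{\left(c \right)} = \left(16 + c\right) \left(1 + 6\right) = \left(16 + c\right) 7 = 112 + 7 c$)
$- 30 V{\left(D \right)} = - 30 \left(112 + 7 \left(-108\right)\right) = - 30 \left(112 - 756\right) = \left(-30\right) \left(-644\right) = 19320$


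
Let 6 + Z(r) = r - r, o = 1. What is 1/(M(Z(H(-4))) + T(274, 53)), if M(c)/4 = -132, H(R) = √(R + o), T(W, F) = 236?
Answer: -1/292 ≈ -0.0034247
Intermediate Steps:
H(R) = √(1 + R) (H(R) = √(R + 1) = √(1 + R))
Z(r) = -6 (Z(r) = -6 + (r - r) = -6 + 0 = -6)
M(c) = -528 (M(c) = 4*(-132) = -528)
1/(M(Z(H(-4))) + T(274, 53)) = 1/(-528 + 236) = 1/(-292) = -1/292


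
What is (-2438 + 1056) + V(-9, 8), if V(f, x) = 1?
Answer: -1381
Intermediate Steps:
(-2438 + 1056) + V(-9, 8) = (-2438 + 1056) + 1 = -1382 + 1 = -1381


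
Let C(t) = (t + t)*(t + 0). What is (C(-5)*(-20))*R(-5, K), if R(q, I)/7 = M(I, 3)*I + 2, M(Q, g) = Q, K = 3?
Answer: -77000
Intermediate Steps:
R(q, I) = 14 + 7*I**2 (R(q, I) = 7*(I*I + 2) = 7*(I**2 + 2) = 7*(2 + I**2) = 14 + 7*I**2)
C(t) = 2*t**2 (C(t) = (2*t)*t = 2*t**2)
(C(-5)*(-20))*R(-5, K) = ((2*(-5)**2)*(-20))*(14 + 7*3**2) = ((2*25)*(-20))*(14 + 7*9) = (50*(-20))*(14 + 63) = -1000*77 = -77000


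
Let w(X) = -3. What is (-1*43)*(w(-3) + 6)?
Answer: -129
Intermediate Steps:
(-1*43)*(w(-3) + 6) = (-1*43)*(-3 + 6) = -43*3 = -129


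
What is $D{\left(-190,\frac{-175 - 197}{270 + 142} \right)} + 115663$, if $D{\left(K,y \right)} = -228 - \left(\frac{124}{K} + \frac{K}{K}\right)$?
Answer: $\frac{10966292}{95} \approx 1.1543 \cdot 10^{5}$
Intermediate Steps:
$D{\left(K,y \right)} = -229 - \frac{124}{K}$ ($D{\left(K,y \right)} = -228 - \left(\frac{124}{K} + 1\right) = -228 - \left(1 + \frac{124}{K}\right) = -229 - \frac{124}{K}$)
$D{\left(-190,\frac{-175 - 197}{270 + 142} \right)} + 115663 = \left(-229 - \frac{124}{-190}\right) + 115663 = \left(-229 - - \frac{62}{95}\right) + 115663 = \left(-229 + \frac{62}{95}\right) + 115663 = - \frac{21693}{95} + 115663 = \frac{10966292}{95}$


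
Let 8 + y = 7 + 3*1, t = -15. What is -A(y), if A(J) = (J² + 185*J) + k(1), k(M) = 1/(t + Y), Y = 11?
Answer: -1495/4 ≈ -373.75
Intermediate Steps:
k(M) = -¼ (k(M) = 1/(-15 + 11) = 1/(-4) = -¼)
y = 2 (y = -8 + (7 + 3*1) = -8 + (7 + 3) = -8 + 10 = 2)
A(J) = -¼ + J² + 185*J (A(J) = (J² + 185*J) - ¼ = -¼ + J² + 185*J)
-A(y) = -(-¼ + 2² + 185*2) = -(-¼ + 4 + 370) = -1*1495/4 = -1495/4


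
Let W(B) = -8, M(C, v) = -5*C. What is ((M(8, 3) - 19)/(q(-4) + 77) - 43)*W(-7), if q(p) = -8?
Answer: 24208/69 ≈ 350.84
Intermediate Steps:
((M(8, 3) - 19)/(q(-4) + 77) - 43)*W(-7) = ((-5*8 - 19)/(-8 + 77) - 43)*(-8) = ((-40 - 19)/69 - 43)*(-8) = (-59*1/69 - 43)*(-8) = (-59/69 - 43)*(-8) = -3026/69*(-8) = 24208/69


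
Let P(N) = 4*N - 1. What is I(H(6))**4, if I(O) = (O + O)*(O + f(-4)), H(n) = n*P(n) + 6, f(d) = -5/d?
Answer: 3062206791018418176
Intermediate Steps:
P(N) = -1 + 4*N
H(n) = 6 + n*(-1 + 4*n) (H(n) = n*(-1 + 4*n) + 6 = 6 + n*(-1 + 4*n))
I(O) = 2*O*(5/4 + O) (I(O) = (O + O)*(O - 5/(-4)) = (2*O)*(O - 5*(-1/4)) = (2*O)*(O + 5/4) = (2*O)*(5/4 + O) = 2*O*(5/4 + O))
I(H(6))**4 = ((6 + 6*(-1 + 4*6))*(5 + 4*(6 + 6*(-1 + 4*6)))/2)**4 = ((6 + 6*(-1 + 24))*(5 + 4*(6 + 6*(-1 + 24)))/2)**4 = ((6 + 6*23)*(5 + 4*(6 + 6*23))/2)**4 = ((6 + 138)*(5 + 4*(6 + 138))/2)**4 = ((1/2)*144*(5 + 4*144))**4 = ((1/2)*144*(5 + 576))**4 = ((1/2)*144*581)**4 = 41832**4 = 3062206791018418176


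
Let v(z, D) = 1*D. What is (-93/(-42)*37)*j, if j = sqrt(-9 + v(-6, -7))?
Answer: 2294*I/7 ≈ 327.71*I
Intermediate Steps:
v(z, D) = D
j = 4*I (j = sqrt(-9 - 7) = sqrt(-16) = 4*I ≈ 4.0*I)
(-93/(-42)*37)*j = (-93/(-42)*37)*(4*I) = (-93*(-1/42)*37)*(4*I) = ((31/14)*37)*(4*I) = 1147*(4*I)/14 = 2294*I/7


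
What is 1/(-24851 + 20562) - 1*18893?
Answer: -81032078/4289 ≈ -18893.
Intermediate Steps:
1/(-24851 + 20562) - 1*18893 = 1/(-4289) - 18893 = -1/4289 - 18893 = -81032078/4289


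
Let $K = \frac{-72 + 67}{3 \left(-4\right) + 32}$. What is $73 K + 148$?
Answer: $\frac{519}{4} \approx 129.75$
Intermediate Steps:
$K = - \frac{1}{4}$ ($K = - \frac{5}{-12 + 32} = - \frac{5}{20} = \left(-5\right) \frac{1}{20} = - \frac{1}{4} \approx -0.25$)
$73 K + 148 = 73 \left(- \frac{1}{4}\right) + 148 = - \frac{73}{4} + 148 = \frac{519}{4}$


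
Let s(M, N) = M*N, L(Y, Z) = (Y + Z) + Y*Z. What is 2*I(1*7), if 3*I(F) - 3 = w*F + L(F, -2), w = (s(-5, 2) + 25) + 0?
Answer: 66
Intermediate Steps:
L(Y, Z) = Y + Z + Y*Z
w = 15 (w = (-5*2 + 25) + 0 = (-10 + 25) + 0 = 15 + 0 = 15)
I(F) = 1/3 + 14*F/3 (I(F) = 1 + (15*F + (F - 2 + F*(-2)))/3 = 1 + (15*F + (F - 2 - 2*F))/3 = 1 + (15*F + (-2 - F))/3 = 1 + (-2 + 14*F)/3 = 1 + (-2/3 + 14*F/3) = 1/3 + 14*F/3)
2*I(1*7) = 2*(1/3 + 14*(1*7)/3) = 2*(1/3 + (14/3)*7) = 2*(1/3 + 98/3) = 2*33 = 66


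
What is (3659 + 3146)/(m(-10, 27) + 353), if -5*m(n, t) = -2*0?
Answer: 6805/353 ≈ 19.278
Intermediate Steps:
m(n, t) = 0 (m(n, t) = -(-2)*0/5 = -⅕*0 = 0)
(3659 + 3146)/(m(-10, 27) + 353) = (3659 + 3146)/(0 + 353) = 6805/353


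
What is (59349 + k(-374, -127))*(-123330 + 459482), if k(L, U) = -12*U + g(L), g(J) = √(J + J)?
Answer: 20462580696 + 672304*I*√187 ≈ 2.0463e+10 + 9.1936e+6*I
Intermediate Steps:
g(J) = √2*√J (g(J) = √(2*J) = √2*√J)
k(L, U) = -12*U + √2*√L
(59349 + k(-374, -127))*(-123330 + 459482) = (59349 + (-12*(-127) + √2*√(-374)))*(-123330 + 459482) = (59349 + (1524 + √2*(I*√374)))*336152 = (59349 + (1524 + 2*I*√187))*336152 = (60873 + 2*I*√187)*336152 = 20462580696 + 672304*I*√187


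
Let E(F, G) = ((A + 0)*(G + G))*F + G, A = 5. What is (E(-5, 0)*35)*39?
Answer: 0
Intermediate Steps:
E(F, G) = G + 10*F*G (E(F, G) = ((5 + 0)*(G + G))*F + G = (5*(2*G))*F + G = (10*G)*F + G = 10*F*G + G = G + 10*F*G)
(E(-5, 0)*35)*39 = ((0*(1 + 10*(-5)))*35)*39 = ((0*(1 - 50))*35)*39 = ((0*(-49))*35)*39 = (0*35)*39 = 0*39 = 0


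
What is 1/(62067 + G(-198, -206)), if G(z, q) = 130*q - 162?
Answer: 1/35125 ≈ 2.8470e-5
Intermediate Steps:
G(z, q) = -162 + 130*q
1/(62067 + G(-198, -206)) = 1/(62067 + (-162 + 130*(-206))) = 1/(62067 + (-162 - 26780)) = 1/(62067 - 26942) = 1/35125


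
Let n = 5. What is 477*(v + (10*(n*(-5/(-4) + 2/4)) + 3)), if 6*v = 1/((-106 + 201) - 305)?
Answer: 6043537/140 ≈ 43168.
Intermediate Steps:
v = -1/1260 (v = 1/(6*((-106 + 201) - 305)) = 1/(6*(95 - 305)) = (⅙)/(-210) = (⅙)*(-1/210) = -1/1260 ≈ -0.00079365)
477*(v + (10*(n*(-5/(-4) + 2/4)) + 3)) = 477*(-1/1260 + (10*(5*(-5/(-4) + 2/4)) + 3)) = 477*(-1/1260 + (10*(5*(-5*(-¼) + 2*(¼))) + 3)) = 477*(-1/1260 + (10*(5*(5/4 + ½)) + 3)) = 477*(-1/1260 + (10*(5*(7/4)) + 3)) = 477*(-1/1260 + (10*(35/4) + 3)) = 477*(-1/1260 + (175/2 + 3)) = 477*(-1/1260 + 181/2) = 477*(114029/1260) = 6043537/140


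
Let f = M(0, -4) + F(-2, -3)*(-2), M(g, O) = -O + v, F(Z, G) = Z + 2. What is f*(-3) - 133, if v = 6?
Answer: -163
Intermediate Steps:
F(Z, G) = 2 + Z
M(g, O) = 6 - O (M(g, O) = -O + 6 = 6 - O)
f = 10 (f = (6 - 1*(-4)) + (2 - 2)*(-2) = (6 + 4) + 0*(-2) = 10 + 0 = 10)
f*(-3) - 133 = 10*(-3) - 133 = -30 - 133 = -163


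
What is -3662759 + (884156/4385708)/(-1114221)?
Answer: -4474653442849345592/1221661988367 ≈ -3.6628e+6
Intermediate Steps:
-3662759 + (884156/4385708)/(-1114221) = -3662759 + (884156*(1/4385708))*(-1/1114221) = -3662759 + (221039/1096427)*(-1/1114221) = -3662759 - 221039/1221661988367 = -4474653442849345592/1221661988367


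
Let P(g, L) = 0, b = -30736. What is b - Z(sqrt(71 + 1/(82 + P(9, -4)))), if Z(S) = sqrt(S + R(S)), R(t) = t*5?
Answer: -30736 - 3*41**(3/4)*1294**(1/4)/41 ≈ -30743.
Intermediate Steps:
R(t) = 5*t
Z(S) = sqrt(6)*sqrt(S) (Z(S) = sqrt(S + 5*S) = sqrt(6*S) = sqrt(6)*sqrt(S))
b - Z(sqrt(71 + 1/(82 + P(9, -4)))) = -30736 - sqrt(6)*sqrt(sqrt(71 + 1/(82 + 0))) = -30736 - sqrt(6)*sqrt(sqrt(71 + 1/82)) = -30736 - sqrt(6)*sqrt(sqrt(5823/82)) = -30736 - sqrt(6)*sqrt(3*sqrt(53054)/82) = -30736 - sqrt(6)*82**(3/4)*647**(1/4)*(82*sqrt(3))/6724 = -30736 - 3*41**(3/4)*1294**(1/4)/41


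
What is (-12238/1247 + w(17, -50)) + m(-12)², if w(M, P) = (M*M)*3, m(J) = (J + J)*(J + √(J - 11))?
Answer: 3033787/43 - 13824*I*√23 ≈ 70553.0 - 66298.0*I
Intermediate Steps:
m(J) = 2*J*(J + √(-11 + J)) (m(J) = (2*J)*(J + √(-11 + J)) = 2*J*(J + √(-11 + J)))
w(M, P) = 3*M² (w(M, P) = M²*3 = 3*M²)
(-12238/1247 + w(17, -50)) + m(-12)² = (-12238/1247 + 3*17²) + (2*(-12)*(-12 + √(-11 - 12)))² = (-12238*1/1247 + 3*289) + (2*(-12)*(-12 + √(-23)))² = (-422/43 + 867) + (2*(-12)*(-12 + I*√23))² = 36859/43 + (288 - 24*I*√23)²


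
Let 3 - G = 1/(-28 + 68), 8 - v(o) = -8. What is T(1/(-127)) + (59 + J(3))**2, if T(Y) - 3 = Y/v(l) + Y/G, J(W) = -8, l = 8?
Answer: 629667273/241808 ≈ 2604.0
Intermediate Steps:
v(o) = 16 (v(o) = 8 - 1*(-8) = 8 + 8 = 16)
G = 119/40 (G = 3 - 1/(-28 + 68) = 3 - 1/40 = 119/40 ≈ 2.9750)
T(Y) = 3 + 759*Y/1904 (T(Y) = 3 + (Y/16 + Y/(119/40)) = 3 + (Y*(1/16) + Y*(40/119)) = 3 + (Y/16 + 40*Y/119) = 3 + 759*Y/1904)
T(1/(-127)) + (59 + J(3))**2 = (3 + (759/1904)/(-127)) + (59 - 8)**2 = (3 + (759/1904)*(-1/127)) + 51**2 = (3 - 759/241808) + 2601 = 724665/241808 + 2601 = 629667273/241808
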